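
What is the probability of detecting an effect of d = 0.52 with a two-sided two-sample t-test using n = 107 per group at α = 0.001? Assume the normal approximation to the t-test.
Power ≈ 0.70

Power calculation (two-sample t-test, normal approximation):
z_β = d · √(n/2) - z_{α/2}
z_β = 0.52 · √(107/2) - 3.291
z_β = 0.52 · 7.314 - 3.291
z_β = 0.513

Power = Φ(z_β) = Φ(0.513) ≈ 0.696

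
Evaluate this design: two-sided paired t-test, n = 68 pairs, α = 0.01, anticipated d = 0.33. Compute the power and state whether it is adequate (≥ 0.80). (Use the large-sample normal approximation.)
Power ≈ 0.56; the study is underpowered (power < 0.80)

Power calculation (paired t-test, normal approximation):
z_β = d · √n - z_{α/2}
z_β = 0.33 · √68 - 2.576
z_β = 0.33 · 8.246 - 2.576
z_β = 0.145

Power = Φ(z_β) = Φ(0.145) ≈ 0.558

Effect size d = 0.33 is small by Cohen's convention (0.2/0.5/0.8).

Threshold: power ≥ 0.80 is conventionally adequate.
Power ≈ 0.56 → the study is underpowered (power < 0.80).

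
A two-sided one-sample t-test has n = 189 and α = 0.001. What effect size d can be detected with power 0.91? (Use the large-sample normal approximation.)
d ≈ 0.34

Minimum detectable effect (one-sample t-test, normal approximation):
d = (z_{α/2} + z_β) / √n
d = (3.291 + 1.341) / √189
d = 4.631 / 13.748
d ≈ 0.34

By Cohen's convention (0.2 small / 0.5 medium / 0.8 large): small effect.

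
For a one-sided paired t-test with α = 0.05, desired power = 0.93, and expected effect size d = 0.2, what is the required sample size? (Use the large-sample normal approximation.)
n = 244 pairs

Sample size formula (paired t-test, normal approximation):
n = ((z_α + z_β) / d)²

z_α = 1.645 (for α = 0.05, one-sided)
z_β = 1.476 (for power = 0.93)
d = 0.2

n = ((1.645 + 1.476) / 0.2)²
n = (15.605)²
n ≈ 243.52
Round up to the next whole number: n = 244 pairs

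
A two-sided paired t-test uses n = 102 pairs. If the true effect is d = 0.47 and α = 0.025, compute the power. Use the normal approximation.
Power ≈ 0.99

Power calculation (paired t-test, normal approximation):
z_β = d · √n - z_{α/2}
z_β = 0.47 · √102 - 2.241
z_β = 0.47 · 10.100 - 2.241
z_β = 2.505

Power = Φ(z_β) = Φ(2.505) ≈ 0.994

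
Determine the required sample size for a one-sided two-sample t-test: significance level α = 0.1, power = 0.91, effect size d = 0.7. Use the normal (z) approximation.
n = 29 per group

Sample size formula (two-sample t-test, normal approximation):
n = 2 · ((z_α + z_β) / d)²

z_α = 1.282 (for α = 0.1, one-sided)
z_β = 1.341 (for power = 0.91)
d = 0.7

n = 2 · ((1.282 + 1.341) / 0.7)²
n = 2 · (3.747)²
n ≈ 28.08
Round up to the next whole number: n = 29 per group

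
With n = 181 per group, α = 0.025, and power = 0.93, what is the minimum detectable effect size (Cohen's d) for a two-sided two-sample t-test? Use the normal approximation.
d ≈ 0.39

Minimum detectable effect (two-sample t-test, normal approximation):
d = (z_{α/2} + z_β) / √(n/2)
d = (2.241 + 1.476) / √(181/2)
d = 3.717 / 9.513
d ≈ 0.39

By Cohen's convention (0.2 small / 0.5 medium / 0.8 large): small effect.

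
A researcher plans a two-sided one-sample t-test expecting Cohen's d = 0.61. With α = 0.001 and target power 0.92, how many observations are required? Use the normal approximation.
n = 60

Sample size formula (one-sample t-test, normal approximation):
n = ((z_{α/2} + z_β) / d)²

z_{α/2} = 3.291 (for α = 0.001, two-sided)
z_β = 1.405 (for power = 0.92)
d = 0.61

n = ((3.291 + 1.405) / 0.61)²
n = (7.698)²
n ≈ 59.26
Round up to the next whole number: n = 60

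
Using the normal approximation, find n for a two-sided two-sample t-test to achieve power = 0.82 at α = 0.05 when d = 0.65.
n = 40 per group

Sample size formula (two-sample t-test, normal approximation):
n = 2 · ((z_{α/2} + z_β) / d)²

z_{α/2} = 1.960 (for α = 0.05, two-sided)
z_β = 0.915 (for power = 0.82)
d = 0.65

n = 2 · ((1.960 + 0.915) / 0.65)²
n = 2 · (4.423)²
n ≈ 39.13
Round up to the next whole number: n = 40 per group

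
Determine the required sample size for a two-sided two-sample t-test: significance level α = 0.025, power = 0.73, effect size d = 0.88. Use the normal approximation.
n = 22 per group

Sample size formula (two-sample t-test, normal approximation):
n = 2 · ((z_{α/2} + z_β) / d)²

z_{α/2} = 2.241 (for α = 0.025, two-sided)
z_β = 0.613 (for power = 0.73)
d = 0.88

n = 2 · ((2.241 + 0.613) / 0.88)²
n = 2 · (3.243)²
n ≈ 21.03
Round up to the next whole number: n = 22 per group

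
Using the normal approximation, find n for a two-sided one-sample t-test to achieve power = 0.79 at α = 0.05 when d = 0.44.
n = 40

Sample size formula (one-sample t-test, normal approximation):
n = ((z_{α/2} + z_β) / d)²

z_{α/2} = 1.960 (for α = 0.05, two-sided)
z_β = 0.806 (for power = 0.79)
d = 0.44

n = ((1.960 + 0.806) / 0.44)²
n = (6.286)²
n ≈ 39.51
Round up to the next whole number: n = 40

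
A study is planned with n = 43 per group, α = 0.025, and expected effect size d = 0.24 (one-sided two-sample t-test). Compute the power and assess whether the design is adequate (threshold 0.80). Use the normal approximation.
Power ≈ 0.20; the study is underpowered (power < 0.80)

Power calculation (two-sample t-test, normal approximation):
z_β = d · √(n/2) - z_α
z_β = 0.24 · √(43/2) - 1.960
z_β = 0.24 · 4.637 - 1.960
z_β = -0.847

Power = Φ(z_β) = Φ(-0.847) ≈ 0.198

Effect size d = 0.24 is small by Cohen's convention (0.2/0.5/0.8).

Threshold: power ≥ 0.80 is conventionally adequate.
Power ≈ 0.20 → the study is underpowered (power < 0.80).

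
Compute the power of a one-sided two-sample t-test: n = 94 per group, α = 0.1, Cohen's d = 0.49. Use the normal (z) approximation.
Power ≈ 0.98

Power calculation (two-sample t-test, normal approximation):
z_β = d · √(n/2) - z_α
z_β = 0.49 · √(94/2) - 1.282
z_β = 0.49 · 6.856 - 1.282
z_β = 2.078

Power = Φ(z_β) = Φ(2.078) ≈ 0.981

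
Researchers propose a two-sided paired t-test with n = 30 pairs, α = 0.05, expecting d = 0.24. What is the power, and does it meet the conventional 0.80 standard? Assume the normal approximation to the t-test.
Power ≈ 0.26; the study is underpowered (power < 0.80)

Power calculation (paired t-test, normal approximation):
z_β = d · √n - z_{α/2}
z_β = 0.24 · √30 - 1.960
z_β = 0.24 · 5.477 - 1.960
z_β = -0.645

Power = Φ(z_β) = Φ(-0.645) ≈ 0.259

Effect size d = 0.24 is small by Cohen's convention (0.2/0.5/0.8).

Threshold: power ≥ 0.80 is conventionally adequate.
Power ≈ 0.26 → the study is underpowered (power < 0.80).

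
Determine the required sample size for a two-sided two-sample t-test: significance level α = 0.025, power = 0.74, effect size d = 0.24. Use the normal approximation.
n = 289 per group

Sample size formula (two-sample t-test, normal approximation):
n = 2 · ((z_{α/2} + z_β) / d)²

z_{α/2} = 2.241 (for α = 0.025, two-sided)
z_β = 0.643 (for power = 0.74)
d = 0.24

n = 2 · ((2.241 + 0.643) / 0.24)²
n = 2 · (12.017)²
n ≈ 288.82
Round up to the next whole number: n = 289 per group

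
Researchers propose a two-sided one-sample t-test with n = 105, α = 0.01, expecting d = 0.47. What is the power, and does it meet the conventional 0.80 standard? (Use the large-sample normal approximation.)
Power ≈ 0.99; the study is adequately powered (power ≥ 0.80)

Power calculation (one-sample t-test, normal approximation):
z_β = d · √n - z_{α/2}
z_β = 0.47 · √105 - 2.576
z_β = 0.47 · 10.247 - 2.576
z_β = 2.240

Power = Φ(z_β) = Φ(2.240) ≈ 0.987

Effect size d = 0.47 is small by Cohen's convention (0.2/0.5/0.8).

Threshold: power ≥ 0.80 is conventionally adequate.
Power ≈ 0.99 → the study is adequately powered (power ≥ 0.80).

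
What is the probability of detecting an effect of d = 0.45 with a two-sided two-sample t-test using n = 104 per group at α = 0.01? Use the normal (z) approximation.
Power ≈ 0.75

Power calculation (two-sample t-test, normal approximation):
z_β = d · √(n/2) - z_{α/2}
z_β = 0.45 · √(104/2) - 2.576
z_β = 0.45 · 7.211 - 2.576
z_β = 0.669

Power = Φ(z_β) = Φ(0.669) ≈ 0.748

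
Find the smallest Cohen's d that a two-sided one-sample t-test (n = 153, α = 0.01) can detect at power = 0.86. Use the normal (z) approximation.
d ≈ 0.30

Minimum detectable effect (one-sample t-test, normal approximation):
d = (z_{α/2} + z_β) / √n
d = (2.576 + 1.080) / √153
d = 3.656 / 12.369
d ≈ 0.30

By Cohen's convention (0.2 small / 0.5 medium / 0.8 large): small effect.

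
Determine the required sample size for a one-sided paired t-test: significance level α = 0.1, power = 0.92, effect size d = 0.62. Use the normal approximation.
n = 19 pairs

Sample size formula (paired t-test, normal approximation):
n = ((z_α + z_β) / d)²

z_α = 1.282 (for α = 0.1, one-sided)
z_β = 1.405 (for power = 0.92)
d = 0.62

n = ((1.282 + 1.405) / 0.62)²
n = (4.334)²
n ≈ 18.78
Round up to the next whole number: n = 19 pairs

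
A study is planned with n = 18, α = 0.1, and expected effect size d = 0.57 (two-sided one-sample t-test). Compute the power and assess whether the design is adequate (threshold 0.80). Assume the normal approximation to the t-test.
Power ≈ 0.78; the study is underpowered (power < 0.80)

Power calculation (one-sample t-test, normal approximation):
z_β = d · √n - z_{α/2}
z_β = 0.57 · √18 - 1.645
z_β = 0.57 · 4.243 - 1.645
z_β = 0.773

Power = Φ(z_β) = Φ(0.773) ≈ 0.780

Effect size d = 0.57 is medium by Cohen's convention (0.2/0.5/0.8).

Threshold: power ≥ 0.80 is conventionally adequate.
Power ≈ 0.78 → the study is underpowered (power < 0.80).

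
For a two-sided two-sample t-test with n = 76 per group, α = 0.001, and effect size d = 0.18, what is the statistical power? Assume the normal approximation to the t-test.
Power ≈ 0.01

Power calculation (two-sample t-test, normal approximation):
z_β = d · √(n/2) - z_{α/2}
z_β = 0.18 · √(76/2) - 3.291
z_β = 0.18 · 6.164 - 3.291
z_β = -2.181

Power = Φ(z_β) = Φ(-2.181) ≈ 0.015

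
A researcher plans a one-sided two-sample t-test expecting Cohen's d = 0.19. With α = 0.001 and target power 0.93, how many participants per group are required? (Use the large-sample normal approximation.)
n = 1156 per group

Sample size formula (two-sample t-test, normal approximation):
n = 2 · ((z_α + z_β) / d)²

z_α = 3.090 (for α = 0.001, one-sided)
z_β = 1.476 (for power = 0.93)
d = 0.19

n = 2 · ((3.090 + 1.476) / 0.19)²
n = 2 · (24.032)²
n ≈ 1155.07
Round up to the next whole number: n = 1156 per group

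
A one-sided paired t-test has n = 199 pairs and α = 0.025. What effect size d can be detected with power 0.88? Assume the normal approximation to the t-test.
d ≈ 0.22

Minimum detectable effect (paired t-test, normal approximation):
d = (z_α + z_β) / √n
d = (1.960 + 1.175) / √199
d = 3.135 / 14.107
d ≈ 0.22

By Cohen's convention (0.2 small / 0.5 medium / 0.8 large): small effect.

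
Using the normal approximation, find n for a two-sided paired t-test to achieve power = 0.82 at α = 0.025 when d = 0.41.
n = 60 pairs

Sample size formula (paired t-test, normal approximation):
n = ((z_{α/2} + z_β) / d)²

z_{α/2} = 2.241 (for α = 0.025, two-sided)
z_β = 0.915 (for power = 0.82)
d = 0.41

n = ((2.241 + 0.915) / 0.41)²
n = (7.698)²
n ≈ 59.26
Round up to the next whole number: n = 60 pairs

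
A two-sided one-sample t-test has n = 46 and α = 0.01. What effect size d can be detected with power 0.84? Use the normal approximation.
d ≈ 0.53

Minimum detectable effect (one-sample t-test, normal approximation):
d = (z_{α/2} + z_β) / √n
d = (2.576 + 0.994) / √46
d = 3.570 / 6.782
d ≈ 0.53

By Cohen's convention (0.2 small / 0.5 medium / 0.8 large): medium effect.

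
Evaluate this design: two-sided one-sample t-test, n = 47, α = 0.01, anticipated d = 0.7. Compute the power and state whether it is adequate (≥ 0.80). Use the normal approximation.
Power ≈ 0.99; the study is adequately powered (power ≥ 0.80)

Power calculation (one-sample t-test, normal approximation):
z_β = d · √n - z_{α/2}
z_β = 0.7 · √47 - 2.576
z_β = 0.7 · 6.856 - 2.576
z_β = 2.223

Power = Φ(z_β) = Φ(2.223) ≈ 0.987

Effect size d = 0.7 is medium by Cohen's convention (0.2/0.5/0.8).

Threshold: power ≥ 0.80 is conventionally adequate.
Power ≈ 0.99 → the study is adequately powered (power ≥ 0.80).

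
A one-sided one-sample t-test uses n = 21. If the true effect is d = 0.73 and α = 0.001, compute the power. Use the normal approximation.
Power ≈ 0.60

Power calculation (one-sample t-test, normal approximation):
z_β = d · √n - z_α
z_β = 0.73 · √21 - 3.090
z_β = 0.73 · 4.583 - 3.090
z_β = 0.255

Power = Φ(z_β) = Φ(0.255) ≈ 0.601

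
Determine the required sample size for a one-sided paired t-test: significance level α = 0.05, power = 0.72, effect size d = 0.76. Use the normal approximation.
n = 9 pairs

Sample size formula (paired t-test, normal approximation):
n = ((z_α + z_β) / d)²

z_α = 1.645 (for α = 0.05, one-sided)
z_β = 0.583 (for power = 0.72)
d = 0.76

n = ((1.645 + 0.583) / 0.76)²
n = (2.932)²
n ≈ 8.60
Round up to the next whole number: n = 9 pairs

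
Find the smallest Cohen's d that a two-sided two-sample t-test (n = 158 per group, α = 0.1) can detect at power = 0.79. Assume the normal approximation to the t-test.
d ≈ 0.28

Minimum detectable effect (two-sample t-test, normal approximation):
d = (z_{α/2} + z_β) / √(n/2)
d = (1.645 + 0.806) / √(158/2)
d = 2.451 / 8.888
d ≈ 0.28

By Cohen's convention (0.2 small / 0.5 medium / 0.8 large): small effect.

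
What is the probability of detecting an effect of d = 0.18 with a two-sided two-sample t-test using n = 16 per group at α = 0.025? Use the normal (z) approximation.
Power ≈ 0.04

Power calculation (two-sample t-test, normal approximation):
z_β = d · √(n/2) - z_{α/2}
z_β = 0.18 · √(16/2) - 2.241
z_β = 0.18 · 2.828 - 2.241
z_β = -1.732

Power = Φ(z_β) = Φ(-1.732) ≈ 0.042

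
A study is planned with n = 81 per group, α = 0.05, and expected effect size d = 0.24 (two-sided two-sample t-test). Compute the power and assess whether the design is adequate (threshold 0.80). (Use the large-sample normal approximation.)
Power ≈ 0.33; the study is underpowered (power < 0.80)

Power calculation (two-sample t-test, normal approximation):
z_β = d · √(n/2) - z_{α/2}
z_β = 0.24 · √(81/2) - 1.960
z_β = 0.24 · 6.364 - 1.960
z_β = -0.433

Power = Φ(z_β) = Φ(-0.433) ≈ 0.333

Effect size d = 0.24 is small by Cohen's convention (0.2/0.5/0.8).

Threshold: power ≥ 0.80 is conventionally adequate.
Power ≈ 0.33 → the study is underpowered (power < 0.80).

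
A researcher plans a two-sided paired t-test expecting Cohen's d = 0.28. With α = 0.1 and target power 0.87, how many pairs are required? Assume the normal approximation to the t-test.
n = 98 pairs

Sample size formula (paired t-test, normal approximation):
n = ((z_{α/2} + z_β) / d)²

z_{α/2} = 1.645 (for α = 0.1, two-sided)
z_β = 1.126 (for power = 0.87)
d = 0.28

n = ((1.645 + 1.126) / 0.28)²
n = (9.896)²
n ≈ 97.93
Round up to the next whole number: n = 98 pairs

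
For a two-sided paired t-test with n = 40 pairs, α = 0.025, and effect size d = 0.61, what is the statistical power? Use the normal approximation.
Power ≈ 0.95

Power calculation (paired t-test, normal approximation):
z_β = d · √n - z_{α/2}
z_β = 0.61 · √40 - 2.241
z_β = 0.61 · 6.325 - 2.241
z_β = 1.617

Power = Φ(z_β) = Φ(1.617) ≈ 0.947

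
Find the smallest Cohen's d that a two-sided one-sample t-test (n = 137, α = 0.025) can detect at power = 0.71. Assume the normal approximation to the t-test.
d ≈ 0.24

Minimum detectable effect (one-sample t-test, normal approximation):
d = (z_{α/2} + z_β) / √n
d = (2.241 + 0.553) / √137
d = 2.795 / 11.705
d ≈ 0.24

By Cohen's convention (0.2 small / 0.5 medium / 0.8 large): small effect.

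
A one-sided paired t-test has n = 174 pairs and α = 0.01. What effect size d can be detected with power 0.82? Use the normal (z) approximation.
d ≈ 0.25

Minimum detectable effect (paired t-test, normal approximation):
d = (z_α + z_β) / √n
d = (2.326 + 0.915) / √174
d = 3.242 / 13.191
d ≈ 0.25

By Cohen's convention (0.2 small / 0.5 medium / 0.8 large): small effect.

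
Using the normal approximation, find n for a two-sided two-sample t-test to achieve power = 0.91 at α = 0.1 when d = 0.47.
n = 81 per group

Sample size formula (two-sample t-test, normal approximation):
n = 2 · ((z_{α/2} + z_β) / d)²

z_{α/2} = 1.645 (for α = 0.1, two-sided)
z_β = 1.341 (for power = 0.91)
d = 0.47

n = 2 · ((1.645 + 1.341) / 0.47)²
n = 2 · (6.353)²
n ≈ 80.72
Round up to the next whole number: n = 81 per group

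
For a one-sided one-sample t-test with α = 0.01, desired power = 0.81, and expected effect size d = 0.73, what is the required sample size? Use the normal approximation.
n = 20

Sample size formula (one-sample t-test, normal approximation):
n = ((z_α + z_β) / d)²

z_α = 2.326 (for α = 0.01, one-sided)
z_β = 0.878 (for power = 0.81)
d = 0.73

n = ((2.326 + 0.878) / 0.73)²
n = (4.389)²
n ≈ 19.26
Round up to the next whole number: n = 20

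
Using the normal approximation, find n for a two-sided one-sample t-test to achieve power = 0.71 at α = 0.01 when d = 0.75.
n = 18

Sample size formula (one-sample t-test, normal approximation):
n = ((z_{α/2} + z_β) / d)²

z_{α/2} = 2.576 (for α = 0.01, two-sided)
z_β = 0.553 (for power = 0.71)
d = 0.75

n = ((2.576 + 0.553) / 0.75)²
n = (4.172)²
n ≈ 17.41
Round up to the next whole number: n = 18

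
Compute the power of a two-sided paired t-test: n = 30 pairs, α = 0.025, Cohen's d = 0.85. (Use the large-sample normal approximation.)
Power ≈ 0.99

Power calculation (paired t-test, normal approximation):
z_β = d · √n - z_{α/2}
z_β = 0.85 · √30 - 2.241
z_β = 0.85 · 5.477 - 2.241
z_β = 2.414

Power = Φ(z_β) = Φ(2.414) ≈ 0.992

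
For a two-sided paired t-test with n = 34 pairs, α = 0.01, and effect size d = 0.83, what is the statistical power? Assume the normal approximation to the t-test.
Power ≈ 0.99

Power calculation (paired t-test, normal approximation):
z_β = d · √n - z_{α/2}
z_β = 0.83 · √34 - 2.576
z_β = 0.83 · 5.831 - 2.576
z_β = 2.264

Power = Φ(z_β) = Φ(2.264) ≈ 0.988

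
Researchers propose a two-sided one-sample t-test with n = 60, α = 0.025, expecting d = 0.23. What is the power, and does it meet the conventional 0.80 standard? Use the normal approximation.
Power ≈ 0.32; the study is underpowered (power < 0.80)

Power calculation (one-sample t-test, normal approximation):
z_β = d · √n - z_{α/2}
z_β = 0.23 · √60 - 2.241
z_β = 0.23 · 7.746 - 2.241
z_β = -0.460

Power = Φ(z_β) = Φ(-0.460) ≈ 0.323

Effect size d = 0.23 is small by Cohen's convention (0.2/0.5/0.8).

Threshold: power ≥ 0.80 is conventionally adequate.
Power ≈ 0.32 → the study is underpowered (power < 0.80).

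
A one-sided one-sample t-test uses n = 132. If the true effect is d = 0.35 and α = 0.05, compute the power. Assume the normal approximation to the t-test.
Power ≈ 0.99

Power calculation (one-sample t-test, normal approximation):
z_β = d · √n - z_α
z_β = 0.35 · √132 - 1.645
z_β = 0.35 · 11.489 - 1.645
z_β = 2.376

Power = Φ(z_β) = Φ(2.376) ≈ 0.991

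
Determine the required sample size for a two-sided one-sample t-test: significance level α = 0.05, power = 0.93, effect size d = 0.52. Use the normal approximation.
n = 44

Sample size formula (one-sample t-test, normal approximation):
n = ((z_{α/2} + z_β) / d)²

z_{α/2} = 1.960 (for α = 0.05, two-sided)
z_β = 1.476 (for power = 0.93)
d = 0.52

n = ((1.960 + 1.476) / 0.52)²
n = (6.608)²
n ≈ 43.67
Round up to the next whole number: n = 44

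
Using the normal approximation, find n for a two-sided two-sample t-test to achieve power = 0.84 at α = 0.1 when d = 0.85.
n = 20 per group

Sample size formula (two-sample t-test, normal approximation):
n = 2 · ((z_{α/2} + z_β) / d)²

z_{α/2} = 1.645 (for α = 0.1, two-sided)
z_β = 0.994 (for power = 0.84)
d = 0.85

n = 2 · ((1.645 + 0.994) / 0.85)²
n = 2 · (3.105)²
n ≈ 19.28
Round up to the next whole number: n = 20 per group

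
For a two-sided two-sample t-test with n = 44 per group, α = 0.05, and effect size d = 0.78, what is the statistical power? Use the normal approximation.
Power ≈ 0.96

Power calculation (two-sample t-test, normal approximation):
z_β = d · √(n/2) - z_{α/2}
z_β = 0.78 · √(44/2) - 1.960
z_β = 0.78 · 4.690 - 1.960
z_β = 1.699

Power = Φ(z_β) = Φ(1.699) ≈ 0.955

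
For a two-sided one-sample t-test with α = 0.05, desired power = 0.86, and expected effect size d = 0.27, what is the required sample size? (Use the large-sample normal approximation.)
n = 127

Sample size formula (one-sample t-test, normal approximation):
n = ((z_{α/2} + z_β) / d)²

z_{α/2} = 1.960 (for α = 0.05, two-sided)
z_β = 1.080 (for power = 0.86)
d = 0.27

n = ((1.960 + 1.080) / 0.27)²
n = (11.259)²
n ≈ 126.77
Round up to the next whole number: n = 127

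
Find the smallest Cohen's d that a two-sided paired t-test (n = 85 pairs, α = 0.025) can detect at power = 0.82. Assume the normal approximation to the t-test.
d ≈ 0.34

Minimum detectable effect (paired t-test, normal approximation):
d = (z_{α/2} + z_β) / √n
d = (2.241 + 0.915) / √85
d = 3.157 / 9.220
d ≈ 0.34

By Cohen's convention (0.2 small / 0.5 medium / 0.8 large): small effect.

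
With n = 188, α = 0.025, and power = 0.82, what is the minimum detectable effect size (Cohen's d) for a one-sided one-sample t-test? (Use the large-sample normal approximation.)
d ≈ 0.21

Minimum detectable effect (one-sample t-test, normal approximation):
d = (z_α + z_β) / √n
d = (1.960 + 0.915) / √188
d = 2.875 / 13.711
d ≈ 0.21

By Cohen's convention (0.2 small / 0.5 medium / 0.8 large): small effect.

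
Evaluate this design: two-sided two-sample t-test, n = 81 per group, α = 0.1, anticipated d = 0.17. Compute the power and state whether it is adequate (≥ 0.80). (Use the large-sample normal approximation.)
Power ≈ 0.29; the study is underpowered (power < 0.80)

Power calculation (two-sample t-test, normal approximation):
z_β = d · √(n/2) - z_{α/2}
z_β = 0.17 · √(81/2) - 1.645
z_β = 0.17 · 6.364 - 1.645
z_β = -0.563

Power = Φ(z_β) = Φ(-0.563) ≈ 0.287

Effect size d = 0.17 is very small by Cohen's convention (0.2/0.5/0.8).

Threshold: power ≥ 0.80 is conventionally adequate.
Power ≈ 0.29 → the study is underpowered (power < 0.80).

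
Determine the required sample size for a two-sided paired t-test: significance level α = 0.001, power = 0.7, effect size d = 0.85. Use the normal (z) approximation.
n = 21 pairs

Sample size formula (paired t-test, normal approximation):
n = ((z_{α/2} + z_β) / d)²

z_{α/2} = 3.291 (for α = 0.001, two-sided)
z_β = 0.524 (for power = 0.7)
d = 0.85

n = ((3.291 + 0.524) / 0.85)²
n = (4.488)²
n ≈ 20.14
Round up to the next whole number: n = 21 pairs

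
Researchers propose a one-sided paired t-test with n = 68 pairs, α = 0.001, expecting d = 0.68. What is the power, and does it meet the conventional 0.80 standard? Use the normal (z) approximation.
Power ≈ 0.99; the study is adequately powered (power ≥ 0.80)

Power calculation (paired t-test, normal approximation):
z_β = d · √n - z_α
z_β = 0.68 · √68 - 3.090
z_β = 0.68 · 8.246 - 3.090
z_β = 2.517

Power = Φ(z_β) = Φ(2.517) ≈ 0.994

Effect size d = 0.68 is medium by Cohen's convention (0.2/0.5/0.8).

Threshold: power ≥ 0.80 is conventionally adequate.
Power ≈ 0.99 → the study is adequately powered (power ≥ 0.80).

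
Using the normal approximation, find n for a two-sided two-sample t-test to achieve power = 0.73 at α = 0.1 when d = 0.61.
n = 28 per group

Sample size formula (two-sample t-test, normal approximation):
n = 2 · ((z_{α/2} + z_β) / d)²

z_{α/2} = 1.645 (for α = 0.1, two-sided)
z_β = 0.613 (for power = 0.73)
d = 0.61

n = 2 · ((1.645 + 0.613) / 0.61)²
n = 2 · (3.702)²
n ≈ 27.41
Round up to the next whole number: n = 28 per group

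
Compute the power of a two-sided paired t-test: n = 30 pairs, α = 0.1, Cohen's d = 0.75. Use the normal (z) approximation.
Power ≈ 0.99

Power calculation (paired t-test, normal approximation):
z_β = d · √n - z_{α/2}
z_β = 0.75 · √30 - 1.645
z_β = 0.75 · 5.477 - 1.645
z_β = 2.463

Power = Φ(z_β) = Φ(2.463) ≈ 0.993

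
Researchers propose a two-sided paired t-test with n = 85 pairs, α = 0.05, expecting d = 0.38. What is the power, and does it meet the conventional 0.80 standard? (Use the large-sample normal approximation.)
Power ≈ 0.94; the study is adequately powered (power ≥ 0.80)

Power calculation (paired t-test, normal approximation):
z_β = d · √n - z_{α/2}
z_β = 0.38 · √85 - 1.960
z_β = 0.38 · 9.220 - 1.960
z_β = 1.543

Power = Φ(z_β) = Φ(1.543) ≈ 0.939

Effect size d = 0.38 is small by Cohen's convention (0.2/0.5/0.8).

Threshold: power ≥ 0.80 is conventionally adequate.
Power ≈ 0.94 → the study is adequately powered (power ≥ 0.80).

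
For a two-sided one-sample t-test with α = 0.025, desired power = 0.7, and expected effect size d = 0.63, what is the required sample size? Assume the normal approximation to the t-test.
n = 20

Sample size formula (one-sample t-test, normal approximation):
n = ((z_{α/2} + z_β) / d)²

z_{α/2} = 2.241 (for α = 0.025, two-sided)
z_β = 0.524 (for power = 0.7)
d = 0.63

n = ((2.241 + 0.524) / 0.63)²
n = (4.389)²
n ≈ 19.26
Round up to the next whole number: n = 20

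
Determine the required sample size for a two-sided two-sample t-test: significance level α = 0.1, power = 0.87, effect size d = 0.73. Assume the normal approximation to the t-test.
n = 29 per group

Sample size formula (two-sample t-test, normal approximation):
n = 2 · ((z_{α/2} + z_β) / d)²

z_{α/2} = 1.645 (for α = 0.1, two-sided)
z_β = 1.126 (for power = 0.87)
d = 0.73

n = 2 · ((1.645 + 1.126) / 0.73)²
n = 2 · (3.796)²
n ≈ 28.82
Round up to the next whole number: n = 29 per group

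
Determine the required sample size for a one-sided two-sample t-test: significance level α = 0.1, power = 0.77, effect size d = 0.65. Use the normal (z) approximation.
n = 20 per group

Sample size formula (two-sample t-test, normal approximation):
n = 2 · ((z_α + z_β) / d)²

z_α = 1.282 (for α = 0.1, one-sided)
z_β = 0.739 (for power = 0.77)
d = 0.65

n = 2 · ((1.282 + 0.739) / 0.65)²
n = 2 · (3.109)²
n ≈ 19.33
Round up to the next whole number: n = 20 per group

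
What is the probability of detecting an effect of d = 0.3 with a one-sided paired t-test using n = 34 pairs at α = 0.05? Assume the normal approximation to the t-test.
Power ≈ 0.54

Power calculation (paired t-test, normal approximation):
z_β = d · √n - z_α
z_β = 0.3 · √34 - 1.645
z_β = 0.3 · 5.831 - 1.645
z_β = 0.104

Power = Φ(z_β) = Φ(0.104) ≈ 0.542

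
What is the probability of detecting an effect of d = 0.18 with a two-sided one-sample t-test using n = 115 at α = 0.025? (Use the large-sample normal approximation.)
Power ≈ 0.38

Power calculation (one-sample t-test, normal approximation):
z_β = d · √n - z_{α/2}
z_β = 0.18 · √115 - 2.241
z_β = 0.18 · 10.724 - 2.241
z_β = -0.311

Power = Φ(z_β) = Φ(-0.311) ≈ 0.378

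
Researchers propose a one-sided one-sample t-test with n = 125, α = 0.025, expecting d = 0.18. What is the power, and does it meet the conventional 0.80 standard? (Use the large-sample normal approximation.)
Power ≈ 0.52; the study is underpowered (power < 0.80)

Power calculation (one-sample t-test, normal approximation):
z_β = d · √n - z_α
z_β = 0.18 · √125 - 1.960
z_β = 0.18 · 11.180 - 1.960
z_β = 0.052

Power = Φ(z_β) = Φ(0.052) ≈ 0.521

Effect size d = 0.18 is very small by Cohen's convention (0.2/0.5/0.8).

Threshold: power ≥ 0.80 is conventionally adequate.
Power ≈ 0.52 → the study is underpowered (power < 0.80).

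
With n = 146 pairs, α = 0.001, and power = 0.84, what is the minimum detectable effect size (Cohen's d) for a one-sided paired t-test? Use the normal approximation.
d ≈ 0.34

Minimum detectable effect (paired t-test, normal approximation):
d = (z_α + z_β) / √n
d = (3.090 + 0.994) / √146
d = 4.085 / 12.083
d ≈ 0.34

By Cohen's convention (0.2 small / 0.5 medium / 0.8 large): small effect.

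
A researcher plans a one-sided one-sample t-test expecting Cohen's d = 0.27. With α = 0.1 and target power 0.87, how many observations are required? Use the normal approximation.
n = 80

Sample size formula (one-sample t-test, normal approximation):
n = ((z_α + z_β) / d)²

z_α = 1.282 (for α = 0.1, one-sided)
z_β = 1.126 (for power = 0.87)
d = 0.27

n = ((1.282 + 1.126) / 0.27)²
n = (8.919)²
n ≈ 79.55
Round up to the next whole number: n = 80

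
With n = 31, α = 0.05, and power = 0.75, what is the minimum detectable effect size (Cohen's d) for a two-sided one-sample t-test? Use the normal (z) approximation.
d ≈ 0.47

Minimum detectable effect (one-sample t-test, normal approximation):
d = (z_{α/2} + z_β) / √n
d = (1.960 + 0.674) / √31
d = 2.634 / 5.568
d ≈ 0.47

By Cohen's convention (0.2 small / 0.5 medium / 0.8 large): small effect.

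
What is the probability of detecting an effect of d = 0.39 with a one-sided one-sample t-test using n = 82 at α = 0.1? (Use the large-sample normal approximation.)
Power ≈ 0.99

Power calculation (one-sample t-test, normal approximation):
z_β = d · √n - z_α
z_β = 0.39 · √82 - 1.282
z_β = 0.39 · 9.055 - 1.282
z_β = 2.250

Power = Φ(z_β) = Φ(2.250) ≈ 0.988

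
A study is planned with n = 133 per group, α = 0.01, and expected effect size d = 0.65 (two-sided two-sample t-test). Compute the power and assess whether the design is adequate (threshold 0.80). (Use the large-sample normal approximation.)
Power ≈ 1.00; the study is adequately powered (power ≥ 0.80)

Power calculation (two-sample t-test, normal approximation):
z_β = d · √(n/2) - z_{α/2}
z_β = 0.65 · √(133/2) - 2.576
z_β = 0.65 · 8.155 - 2.576
z_β = 2.725

Power = Φ(z_β) = Φ(2.725) ≈ 0.997

Effect size d = 0.65 is medium by Cohen's convention (0.2/0.5/0.8).

Threshold: power ≥ 0.80 is conventionally adequate.
Power ≈ 1.00 → the study is adequately powered (power ≥ 0.80).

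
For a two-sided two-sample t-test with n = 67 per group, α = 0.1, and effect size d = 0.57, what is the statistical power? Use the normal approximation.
Power ≈ 0.95

Power calculation (two-sample t-test, normal approximation):
z_β = d · √(n/2) - z_{α/2}
z_β = 0.57 · √(67/2) - 1.645
z_β = 0.57 · 5.788 - 1.645
z_β = 1.654

Power = Φ(z_β) = Φ(1.654) ≈ 0.951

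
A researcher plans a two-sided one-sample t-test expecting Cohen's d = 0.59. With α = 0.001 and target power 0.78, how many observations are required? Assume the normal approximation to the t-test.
n = 48

Sample size formula (one-sample t-test, normal approximation):
n = ((z_{α/2} + z_β) / d)²

z_{α/2} = 3.291 (for α = 0.001, two-sided)
z_β = 0.772 (for power = 0.78)
d = 0.59

n = ((3.291 + 0.772) / 0.59)²
n = (6.886)²
n ≈ 47.42
Round up to the next whole number: n = 48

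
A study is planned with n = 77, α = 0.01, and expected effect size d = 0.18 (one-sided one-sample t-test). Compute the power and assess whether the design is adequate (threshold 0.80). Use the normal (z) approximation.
Power ≈ 0.23; the study is underpowered (power < 0.80)

Power calculation (one-sample t-test, normal approximation):
z_β = d · √n - z_α
z_β = 0.18 · √77 - 2.326
z_β = 0.18 · 8.775 - 2.326
z_β = -0.747

Power = Φ(z_β) = Φ(-0.747) ≈ 0.228

Effect size d = 0.18 is very small by Cohen's convention (0.2/0.5/0.8).

Threshold: power ≥ 0.80 is conventionally adequate.
Power ≈ 0.23 → the study is underpowered (power < 0.80).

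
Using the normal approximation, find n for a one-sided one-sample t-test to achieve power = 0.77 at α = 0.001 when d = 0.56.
n = 47

Sample size formula (one-sample t-test, normal approximation):
n = ((z_α + z_β) / d)²

z_α = 3.090 (for α = 0.001, one-sided)
z_β = 0.739 (for power = 0.77)
d = 0.56

n = ((3.090 + 0.739) / 0.56)²
n = (6.838)²
n ≈ 46.76
Round up to the next whole number: n = 47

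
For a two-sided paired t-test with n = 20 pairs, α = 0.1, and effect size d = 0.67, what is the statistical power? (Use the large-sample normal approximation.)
Power ≈ 0.91

Power calculation (paired t-test, normal approximation):
z_β = d · √n - z_{α/2}
z_β = 0.67 · √20 - 1.645
z_β = 0.67 · 4.472 - 1.645
z_β = 1.351

Power = Φ(z_β) = Φ(1.351) ≈ 0.912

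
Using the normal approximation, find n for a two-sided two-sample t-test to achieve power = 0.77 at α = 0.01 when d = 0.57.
n = 68 per group

Sample size formula (two-sample t-test, normal approximation):
n = 2 · ((z_{α/2} + z_β) / d)²

z_{α/2} = 2.576 (for α = 0.01, two-sided)
z_β = 0.739 (for power = 0.77)
d = 0.57

n = 2 · ((2.576 + 0.739) / 0.57)²
n = 2 · (5.816)²
n ≈ 67.65
Round up to the next whole number: n = 68 per group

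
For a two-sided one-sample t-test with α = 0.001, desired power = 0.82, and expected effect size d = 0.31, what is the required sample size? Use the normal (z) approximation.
n = 185

Sample size formula (one-sample t-test, normal approximation):
n = ((z_{α/2} + z_β) / d)²

z_{α/2} = 3.291 (for α = 0.001, two-sided)
z_β = 0.915 (for power = 0.82)
d = 0.31

n = ((3.291 + 0.915) / 0.31)²
n = (13.568)²
n ≈ 184.09
Round up to the next whole number: n = 185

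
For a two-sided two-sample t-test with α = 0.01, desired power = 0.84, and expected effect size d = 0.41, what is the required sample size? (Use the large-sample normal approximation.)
n = 152 per group

Sample size formula (two-sample t-test, normal approximation):
n = 2 · ((z_{α/2} + z_β) / d)²

z_{α/2} = 2.576 (for α = 0.01, two-sided)
z_β = 0.994 (for power = 0.84)
d = 0.41

n = 2 · ((2.576 + 0.994) / 0.41)²
n = 2 · (8.707)²
n ≈ 151.62
Round up to the next whole number: n = 152 per group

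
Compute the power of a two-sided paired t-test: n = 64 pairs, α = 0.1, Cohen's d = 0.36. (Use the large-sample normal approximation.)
Power ≈ 0.89

Power calculation (paired t-test, normal approximation):
z_β = d · √n - z_{α/2}
z_β = 0.36 · √64 - 1.645
z_β = 0.36 · 8.000 - 1.645
z_β = 1.235

Power = Φ(z_β) = Φ(1.235) ≈ 0.892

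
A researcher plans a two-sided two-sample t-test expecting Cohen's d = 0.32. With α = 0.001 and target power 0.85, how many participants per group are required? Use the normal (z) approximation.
n = 366 per group

Sample size formula (two-sample t-test, normal approximation):
n = 2 · ((z_{α/2} + z_β) / d)²

z_{α/2} = 3.291 (for α = 0.001, two-sided)
z_β = 1.036 (for power = 0.85)
d = 0.32

n = 2 · ((3.291 + 1.036) / 0.32)²
n = 2 · (13.522)²
n ≈ 365.69
Round up to the next whole number: n = 366 per group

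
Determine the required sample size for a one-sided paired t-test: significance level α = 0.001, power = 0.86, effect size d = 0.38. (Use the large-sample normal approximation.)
n = 121 pairs

Sample size formula (paired t-test, normal approximation):
n = ((z_α + z_β) / d)²

z_α = 3.090 (for α = 0.001, one-sided)
z_β = 1.080 (for power = 0.86)
d = 0.38

n = ((3.090 + 1.080) / 0.38)²
n = (10.974)²
n ≈ 120.43
Round up to the next whole number: n = 121 pairs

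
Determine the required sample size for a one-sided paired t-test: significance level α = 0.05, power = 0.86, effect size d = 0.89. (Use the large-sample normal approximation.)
n = 10 pairs

Sample size formula (paired t-test, normal approximation):
n = ((z_α + z_β) / d)²

z_α = 1.645 (for α = 0.05, one-sided)
z_β = 1.080 (for power = 0.86)
d = 0.89

n = ((1.645 + 1.080) / 0.89)²
n = (3.062)²
n ≈ 9.38
Round up to the next whole number: n = 10 pairs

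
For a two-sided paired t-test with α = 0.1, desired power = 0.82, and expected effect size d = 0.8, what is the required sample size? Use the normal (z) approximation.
n = 11 pairs

Sample size formula (paired t-test, normal approximation):
n = ((z_{α/2} + z_β) / d)²

z_{α/2} = 1.645 (for α = 0.1, two-sided)
z_β = 0.915 (for power = 0.82)
d = 0.8

n = ((1.645 + 0.915) / 0.8)²
n = (3.200)²
n ≈ 10.24
Round up to the next whole number: n = 11 pairs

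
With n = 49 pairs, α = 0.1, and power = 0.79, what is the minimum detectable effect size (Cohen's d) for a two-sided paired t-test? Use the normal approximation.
d ≈ 0.35

Minimum detectable effect (paired t-test, normal approximation):
d = (z_{α/2} + z_β) / √n
d = (1.645 + 0.806) / √49
d = 2.451 / 7.000
d ≈ 0.35

By Cohen's convention (0.2 small / 0.5 medium / 0.8 large): small effect.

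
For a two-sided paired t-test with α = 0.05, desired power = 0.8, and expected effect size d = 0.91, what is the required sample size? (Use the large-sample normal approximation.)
n = 10 pairs

Sample size formula (paired t-test, normal approximation):
n = ((z_{α/2} + z_β) / d)²

z_{α/2} = 1.960 (for α = 0.05, two-sided)
z_β = 0.842 (for power = 0.8)
d = 0.91

n = ((1.960 + 0.842) / 0.91)²
n = (3.079)²
n ≈ 9.48
Round up to the next whole number: n = 10 pairs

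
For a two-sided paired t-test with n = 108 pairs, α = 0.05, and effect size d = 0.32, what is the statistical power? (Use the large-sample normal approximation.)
Power ≈ 0.91

Power calculation (paired t-test, normal approximation):
z_β = d · √n - z_{α/2}
z_β = 0.32 · √108 - 1.960
z_β = 0.32 · 10.392 - 1.960
z_β = 1.366

Power = Φ(z_β) = Φ(1.366) ≈ 0.914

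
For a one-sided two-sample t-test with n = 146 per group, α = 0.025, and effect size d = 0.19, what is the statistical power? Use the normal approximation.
Power ≈ 0.37

Power calculation (two-sample t-test, normal approximation):
z_β = d · √(n/2) - z_α
z_β = 0.19 · √(146/2) - 1.960
z_β = 0.19 · 8.544 - 1.960
z_β = -0.337

Power = Φ(z_β) = Φ(-0.337) ≈ 0.368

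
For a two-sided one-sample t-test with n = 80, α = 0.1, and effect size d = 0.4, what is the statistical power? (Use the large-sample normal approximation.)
Power ≈ 0.97

Power calculation (one-sample t-test, normal approximation):
z_β = d · √n - z_{α/2}
z_β = 0.4 · √80 - 1.645
z_β = 0.4 · 8.944 - 1.645
z_β = 1.933

Power = Φ(z_β) = Φ(1.933) ≈ 0.973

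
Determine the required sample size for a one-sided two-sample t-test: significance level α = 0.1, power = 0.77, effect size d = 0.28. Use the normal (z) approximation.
n = 105 per group

Sample size formula (two-sample t-test, normal approximation):
n = 2 · ((z_α + z_β) / d)²

z_α = 1.282 (for α = 0.1, one-sided)
z_β = 0.739 (for power = 0.77)
d = 0.28

n = 2 · ((1.282 + 0.739) / 0.28)²
n = 2 · (7.218)²
n ≈ 104.20
Round up to the next whole number: n = 105 per group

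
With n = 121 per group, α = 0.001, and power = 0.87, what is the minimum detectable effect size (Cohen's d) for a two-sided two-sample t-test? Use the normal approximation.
d ≈ 0.57

Minimum detectable effect (two-sample t-test, normal approximation):
d = (z_{α/2} + z_β) / √(n/2)
d = (3.291 + 1.126) / √(121/2)
d = 4.417 / 7.778
d ≈ 0.57

By Cohen's convention (0.2 small / 0.5 medium / 0.8 large): medium effect.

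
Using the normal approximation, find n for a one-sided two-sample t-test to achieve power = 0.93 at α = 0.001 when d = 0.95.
n = 47 per group

Sample size formula (two-sample t-test, normal approximation):
n = 2 · ((z_α + z_β) / d)²

z_α = 3.090 (for α = 0.001, one-sided)
z_β = 1.476 (for power = 0.93)
d = 0.95

n = 2 · ((3.090 + 1.476) / 0.95)²
n = 2 · (4.806)²
n ≈ 46.20
Round up to the next whole number: n = 47 per group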